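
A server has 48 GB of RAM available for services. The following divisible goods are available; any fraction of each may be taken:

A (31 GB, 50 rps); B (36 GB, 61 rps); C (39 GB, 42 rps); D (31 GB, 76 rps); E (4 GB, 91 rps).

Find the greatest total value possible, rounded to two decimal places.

189.03

Take in order of value per unit:
- E (91/4 per unit): all 4 → value 91, running total 91.00
- D (76/31 per unit): all 31 → value 76, running total 167.00
- B (61/36 per unit): 13 of 36 → value 13×61/36 = 22.0278, running total 189.03
Total 189.03.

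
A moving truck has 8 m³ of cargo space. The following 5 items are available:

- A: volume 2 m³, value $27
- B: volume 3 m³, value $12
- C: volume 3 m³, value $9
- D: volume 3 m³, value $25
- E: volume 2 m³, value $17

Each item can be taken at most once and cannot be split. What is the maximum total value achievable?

Check high-value combinations within 8 m³:
- A+D+E: volume 2+3+2=7, value 27+25+17=69
- A+B+D: volume 2+3+3=8, value 27+12+25=64
- A+C+D: volume 2+3+3=8, value 27+9+25=61
Best: $69.

$69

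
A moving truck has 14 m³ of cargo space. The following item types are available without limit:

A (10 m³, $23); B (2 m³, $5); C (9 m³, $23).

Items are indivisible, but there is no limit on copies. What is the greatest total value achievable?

$35

Best value-per-unit is C at 23/9; filling with it alone gives 1×23 = 23.
Optimal mix: 7×B → volume 14, value 35.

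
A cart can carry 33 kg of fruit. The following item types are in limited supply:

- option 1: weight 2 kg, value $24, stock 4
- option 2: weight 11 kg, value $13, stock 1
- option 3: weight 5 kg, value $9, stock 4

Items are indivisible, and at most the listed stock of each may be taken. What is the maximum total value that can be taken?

Best selections within weight 33 and stock limits:
- 4×option 1 + 4×option 3: weight 28, value 132
- 4×option 1 + 1×option 2 + 2×option 3: weight 29, value 127
- 4×option 1 + 3×option 3: weight 23, value 123
- 4×option 1 + 1×option 2 + 1×option 3: weight 24, value 118
Best: $132.

$132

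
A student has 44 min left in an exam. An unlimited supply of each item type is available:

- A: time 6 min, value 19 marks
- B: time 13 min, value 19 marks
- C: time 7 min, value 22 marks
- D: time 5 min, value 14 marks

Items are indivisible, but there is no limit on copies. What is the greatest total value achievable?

139 marks

Best value-per-unit is A at 19/6; filling with it alone gives 7×19 = 133.
Optimal mix: 5×A + 2×C → time 44, value 139.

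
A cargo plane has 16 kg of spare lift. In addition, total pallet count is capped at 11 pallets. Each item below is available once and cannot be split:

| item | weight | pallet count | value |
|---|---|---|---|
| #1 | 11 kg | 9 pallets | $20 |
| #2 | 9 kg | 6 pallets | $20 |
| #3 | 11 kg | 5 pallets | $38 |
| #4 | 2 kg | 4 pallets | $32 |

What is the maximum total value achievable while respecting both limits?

$70

Feasible sets respecting both limits:
- #3+#4: weight 13, pallet count 9, value 70
- #2+#4: weight 11, pallet count 10, value 52
- #3: weight 11, pallet count 5, value 38
- #4: weight 2, pallet count 4, value 32
Best: $70.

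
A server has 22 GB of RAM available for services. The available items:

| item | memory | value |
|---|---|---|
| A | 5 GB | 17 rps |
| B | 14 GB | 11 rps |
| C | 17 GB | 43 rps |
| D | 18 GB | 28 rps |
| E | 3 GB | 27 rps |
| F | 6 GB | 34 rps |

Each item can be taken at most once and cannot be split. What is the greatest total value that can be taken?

Check high-value combinations within 22 GB:
- A+E+F: memory 5+3+6=14, value 17+27+34=78
- C+E: memory 17+3=20, value 43+27=70
- E+F: memory 3+6=9, value 27+34=61
- A+C: memory 5+17=22, value 17+43=60
Best: 78 rps.

78 rps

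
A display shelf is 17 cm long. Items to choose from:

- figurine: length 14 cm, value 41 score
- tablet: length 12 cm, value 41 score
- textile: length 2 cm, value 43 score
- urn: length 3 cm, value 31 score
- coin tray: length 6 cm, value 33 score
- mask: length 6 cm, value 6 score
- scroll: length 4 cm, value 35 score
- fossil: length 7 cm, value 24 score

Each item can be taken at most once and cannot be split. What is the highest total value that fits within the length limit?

This is a 0/1 knapsack; check combinations near the capacity.
- textile+urn+coin tray+scroll: length 2+3+6+4=15, value 43+31+33+35=142
- textile+urn+scroll+fossil: length 2+3+4+7=16, value 43+31+35+24=133
- textile+urn+mask+scroll: length 2+3+6+4=15, value 43+31+6+35=115
- tablet+textile+urn: length 12+2+3=17, value 41+43+31=115
- textile+urn+coin tray+mask: length 2+3+6+6=17, value 43+31+33+6=113
Best: 142 score.

142 score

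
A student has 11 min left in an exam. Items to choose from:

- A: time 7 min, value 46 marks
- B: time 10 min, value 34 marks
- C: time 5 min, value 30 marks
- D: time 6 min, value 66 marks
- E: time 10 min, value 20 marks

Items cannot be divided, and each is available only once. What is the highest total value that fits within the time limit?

96 marks

Check high-value combinations within 11 min:
- C+D: time 5+6=11, value 30+66=96
- D: time 6, value 66
- A: time 7, value 46
- B: time 10, value 34
- C: time 5, value 30
Best: 96 marks.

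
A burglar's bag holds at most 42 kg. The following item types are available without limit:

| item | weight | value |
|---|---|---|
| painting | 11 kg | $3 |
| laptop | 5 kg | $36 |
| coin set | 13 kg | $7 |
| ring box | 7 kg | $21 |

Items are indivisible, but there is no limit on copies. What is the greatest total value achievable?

Best value-per-unit is laptop at 36/5, and filling with it alone uses weight 8×5=40. No mix of the others beats 8×36 = 288.

$288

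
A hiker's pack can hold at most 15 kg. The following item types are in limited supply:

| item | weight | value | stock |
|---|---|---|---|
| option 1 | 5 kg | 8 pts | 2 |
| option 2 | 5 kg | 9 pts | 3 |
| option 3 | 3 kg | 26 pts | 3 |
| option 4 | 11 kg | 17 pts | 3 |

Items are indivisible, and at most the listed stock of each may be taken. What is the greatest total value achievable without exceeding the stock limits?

Best selections within weight 15 and stock limits:
- 1×option 2 + 3×option 3: weight 14, value 87
- 1×option 1 + 3×option 3: weight 14, value 86
Best: 87 pts.

87 pts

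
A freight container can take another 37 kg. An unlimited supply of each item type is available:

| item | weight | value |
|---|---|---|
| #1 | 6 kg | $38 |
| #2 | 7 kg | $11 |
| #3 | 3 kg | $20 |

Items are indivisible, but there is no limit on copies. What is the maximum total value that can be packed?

Best value-per-unit is #3 at 20/3, and filling with it alone uses weight 12×3=36. No mix of the others beats 12×20 = 240.

$240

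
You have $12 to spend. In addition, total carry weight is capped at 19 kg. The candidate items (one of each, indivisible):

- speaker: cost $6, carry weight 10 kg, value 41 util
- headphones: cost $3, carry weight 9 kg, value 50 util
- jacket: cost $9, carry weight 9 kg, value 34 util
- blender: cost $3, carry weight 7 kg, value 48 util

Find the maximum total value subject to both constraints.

Feasible sets respecting both limits:
- headphones+blender: cost 6, carry weight 16, value 98
- speaker+headphones: cost 9, carry weight 19, value 91
- speaker+blender: cost 9, carry weight 17, value 89
- headphones+jacket: cost 12, carry weight 18, value 84
Best: 98 util.

98 util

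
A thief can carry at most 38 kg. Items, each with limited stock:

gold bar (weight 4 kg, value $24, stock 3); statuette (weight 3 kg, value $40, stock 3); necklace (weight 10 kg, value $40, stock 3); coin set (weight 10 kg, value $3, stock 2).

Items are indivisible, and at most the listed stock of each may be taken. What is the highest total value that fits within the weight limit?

$248

Top feasible selections:
- 2×gold bar + 3×statuette + 2×necklace: weight 37, value 248
- 3×gold bar + 3×statuette + 1×necklace: weight 31, value 232
Best: $248.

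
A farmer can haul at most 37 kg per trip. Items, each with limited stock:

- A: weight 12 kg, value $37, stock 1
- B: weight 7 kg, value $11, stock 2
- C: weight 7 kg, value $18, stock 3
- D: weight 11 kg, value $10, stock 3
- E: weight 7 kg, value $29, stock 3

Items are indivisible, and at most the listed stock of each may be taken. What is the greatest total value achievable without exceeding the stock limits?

$124

Top feasible selections:
- 1×A + 3×E: weight 33, value 124
- 2×C + 3×E: weight 35, value 123
- 1×B + 1×C + 3×E: weight 35, value 116
- 1×A + 1×C + 2×E: weight 33, value 113
Best: $124.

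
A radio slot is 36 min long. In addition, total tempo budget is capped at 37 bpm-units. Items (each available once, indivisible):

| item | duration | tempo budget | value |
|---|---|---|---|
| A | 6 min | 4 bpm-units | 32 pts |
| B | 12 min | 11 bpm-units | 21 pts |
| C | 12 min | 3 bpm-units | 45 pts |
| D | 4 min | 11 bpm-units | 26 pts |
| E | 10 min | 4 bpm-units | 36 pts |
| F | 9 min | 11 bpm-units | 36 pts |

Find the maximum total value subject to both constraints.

143 pts

Feasible sets respecting both limits:
- C+D+E+F: duration 35, tempo budget 29, value 143
- A+C+D+E: duration 32, tempo budget 22, value 139
- A+C+D+F: duration 31, tempo budget 29, value 139
- A+D+E+F: duration 29, tempo budget 30, value 130
Best: 143 pts.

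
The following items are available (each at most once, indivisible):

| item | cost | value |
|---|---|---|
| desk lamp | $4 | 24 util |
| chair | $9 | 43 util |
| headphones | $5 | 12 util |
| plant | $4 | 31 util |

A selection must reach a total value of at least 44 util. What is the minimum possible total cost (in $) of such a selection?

8

Subsets with value ≥ 44, sorted by total cost:
- desk lamp+plant: cost 8, value 55
- chair+plant: cost 13, value 74
- desk lamp+chair: cost 13, value 67
- desk lamp+headphones+plant: cost 13, value 67
Minimum cost: 8 $.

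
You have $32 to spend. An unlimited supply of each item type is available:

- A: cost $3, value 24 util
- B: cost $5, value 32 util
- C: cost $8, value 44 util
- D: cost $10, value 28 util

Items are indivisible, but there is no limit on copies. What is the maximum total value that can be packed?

248 util

Best value-per-unit is A at 24/3; filling with it alone gives 10×24 = 240.
Optimal mix: 9×A + 1×B → cost 32, value 248.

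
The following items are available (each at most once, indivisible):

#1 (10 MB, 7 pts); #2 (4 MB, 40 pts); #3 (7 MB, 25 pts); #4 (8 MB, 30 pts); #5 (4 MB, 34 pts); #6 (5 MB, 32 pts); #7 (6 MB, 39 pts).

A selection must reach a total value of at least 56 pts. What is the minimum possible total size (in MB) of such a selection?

Subsets with value ≥ 56, sorted by total size:
- #2+#5: size 8, value 74
- #2+#6: size 9, value 72
Minimum size: 8 MB.

8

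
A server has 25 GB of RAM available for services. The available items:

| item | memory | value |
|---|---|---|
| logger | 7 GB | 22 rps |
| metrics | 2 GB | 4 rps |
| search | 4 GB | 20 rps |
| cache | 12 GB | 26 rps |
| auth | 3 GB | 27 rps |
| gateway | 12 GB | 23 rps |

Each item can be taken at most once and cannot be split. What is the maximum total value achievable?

79 rps

Check high-value combinations within 25 GB:
- logger+metrics+cache+auth: memory 7+2+12+3=24, value 22+4+26+27=79
- metrics+search+cache+auth: memory 2+4+12+3=21, value 4+20+26+27=77
- logger+metrics+auth+gateway: memory 7+2+3+12=24, value 22+4+27+23=76
- logger+cache+auth: memory 7+12+3=22, value 22+26+27=75
- metrics+search+auth+gateway: memory 2+4+3+12=21, value 4+20+27+23=74
Best: 79 rps.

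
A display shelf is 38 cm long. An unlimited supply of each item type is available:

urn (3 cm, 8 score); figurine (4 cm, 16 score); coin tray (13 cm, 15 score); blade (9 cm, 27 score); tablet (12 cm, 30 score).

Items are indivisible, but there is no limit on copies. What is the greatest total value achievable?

144 score

Best value-per-unit is figurine at 16/4; filling with it alone gives 9×16 = 144.
Optimal mix: 2×urn + 8×figurine → length 38, value 144.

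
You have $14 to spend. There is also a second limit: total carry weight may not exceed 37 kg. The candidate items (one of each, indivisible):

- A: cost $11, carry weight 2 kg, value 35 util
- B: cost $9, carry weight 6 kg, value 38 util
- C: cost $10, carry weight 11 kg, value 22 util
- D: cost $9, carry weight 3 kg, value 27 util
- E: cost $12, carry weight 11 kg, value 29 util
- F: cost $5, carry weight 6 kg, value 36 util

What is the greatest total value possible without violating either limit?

74 util

Feasible sets respecting both limits:
- B+F: cost 14, carry weight 12, value 74
- D+F: cost 14, carry weight 9, value 63
- B: cost 9, carry weight 6, value 38
Best: 74 util.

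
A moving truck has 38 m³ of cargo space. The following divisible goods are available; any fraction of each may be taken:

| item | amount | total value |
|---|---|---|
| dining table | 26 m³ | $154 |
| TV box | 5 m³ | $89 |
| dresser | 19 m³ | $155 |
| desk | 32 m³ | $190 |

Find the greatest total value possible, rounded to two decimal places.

Take in order of value per unit:
- TV box (89/5 per unit): all 5 → value 89, running total 89.00
- dresser (155/19 per unit): all 19 → value 155, running total 244.00
- desk (190/32 per unit): 14 of 32 → value 14×190/32 = 83.1250, running total 327.13
Total 327.13.

327.13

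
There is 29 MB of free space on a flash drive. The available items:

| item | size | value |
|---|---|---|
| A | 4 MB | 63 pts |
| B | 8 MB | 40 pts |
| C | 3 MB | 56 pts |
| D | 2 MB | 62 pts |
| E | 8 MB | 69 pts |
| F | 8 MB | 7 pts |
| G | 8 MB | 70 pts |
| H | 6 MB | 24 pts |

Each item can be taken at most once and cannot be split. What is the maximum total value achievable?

320 pts

Check high-value combinations within 29 MB:
- A+C+D+E+G: size 4+3+2+8+8=25, value 63+56+62+69+70=320
- B+C+D+E+G: size 8+3+2+8+8=29, value 40+56+62+69+70=297
- A+B+C+D+G: size 4+8+3+2+8=25, value 63+40+56+62+70=291
- A+B+C+D+E: size 4+8+3+2+8=25, value 63+40+56+62+69=290
- A+D+E+G+H: size 4+2+8+8+6=28, value 63+62+69+70+24=288
Best: 320 pts.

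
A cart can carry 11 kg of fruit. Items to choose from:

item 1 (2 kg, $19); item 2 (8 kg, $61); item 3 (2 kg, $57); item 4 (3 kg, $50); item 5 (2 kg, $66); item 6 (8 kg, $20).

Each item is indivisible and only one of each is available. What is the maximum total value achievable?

This is a 0/1 knapsack; check combinations near the capacity.
- item 1+item 3+item 4+item 5: weight 2+2+3+2=9, value 19+57+50+66=192
- item 3+item 4+item 5: weight 2+3+2=7, value 57+50+66=173
- item 1+item 3+item 5: weight 2+2+2=6, value 19+57+66=142
- item 1+item 4+item 5: weight 2+3+2=7, value 19+50+66=135
Best: $192.

$192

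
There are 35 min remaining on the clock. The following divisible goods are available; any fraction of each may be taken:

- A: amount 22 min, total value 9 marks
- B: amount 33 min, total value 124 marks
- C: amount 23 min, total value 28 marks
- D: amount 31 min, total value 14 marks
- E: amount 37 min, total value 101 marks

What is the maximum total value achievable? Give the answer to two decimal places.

Take in order of value per unit:
- B (124/33 per unit): all 33 → value 124, running total 124.00
- E (101/37 per unit): 2 of 37 → value 2×101/37 = 5.4595, running total 129.46
Total 129.46.

129.46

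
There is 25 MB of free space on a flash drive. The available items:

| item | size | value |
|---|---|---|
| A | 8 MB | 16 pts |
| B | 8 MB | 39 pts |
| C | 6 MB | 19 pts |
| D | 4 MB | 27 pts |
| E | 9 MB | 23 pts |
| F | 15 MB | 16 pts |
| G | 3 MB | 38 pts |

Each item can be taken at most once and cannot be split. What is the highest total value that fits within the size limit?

Check high-value combinations within 25 MB:
- B+D+E+G: size 8+4+9+3=24, value 39+27+23+38=127
- B+C+D+G: size 8+6+4+3=21, value 39+19+27+38=123
- A+B+D+G: size 8+8+4+3=23, value 16+39+27+38=120
- A+B+C+G: size 8+8+6+3=25, value 16+39+19+38=112
- C+D+E+G: size 6+4+9+3=22, value 19+27+23+38=107
Best: 127 pts.

127 pts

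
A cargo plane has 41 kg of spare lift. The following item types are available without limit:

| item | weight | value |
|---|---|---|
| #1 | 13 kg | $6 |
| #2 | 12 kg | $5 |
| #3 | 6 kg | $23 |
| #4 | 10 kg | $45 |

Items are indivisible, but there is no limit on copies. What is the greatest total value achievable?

$180

Best value-per-unit is #4 at 45/10, and filling with it alone uses weight 4×10=40. No mix of the others beats 4×45 = 180.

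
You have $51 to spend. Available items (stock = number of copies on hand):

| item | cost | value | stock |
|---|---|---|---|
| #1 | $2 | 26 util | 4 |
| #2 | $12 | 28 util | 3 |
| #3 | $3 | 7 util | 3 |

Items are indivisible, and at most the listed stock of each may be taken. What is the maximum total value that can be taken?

202 util

Top feasible selections:
- 4×#1 + 3×#2 + 2×#3: cost 50, value 202
- 4×#1 + 3×#2 + 1×#3: cost 47, value 195
- 4×#1 + 3×#2: cost 44, value 188
- 3×#1 + 3×#2 + 3×#3: cost 51, value 183
Best: 202 util.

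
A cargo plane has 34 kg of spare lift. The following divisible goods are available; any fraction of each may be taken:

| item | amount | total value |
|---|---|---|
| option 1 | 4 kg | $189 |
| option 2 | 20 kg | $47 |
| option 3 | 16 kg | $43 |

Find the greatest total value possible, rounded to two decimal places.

Take in order of value per unit:
- option 1 (189/4 per unit): all 4 → value 189, running total 189.00
- option 3 (43/16 per unit): all 16 → value 43, running total 232.00
- option 2 (47/20 per unit): 14 of 20 → value 14×47/20 = 32.9000, running total 264.90
Total 264.90.

264.90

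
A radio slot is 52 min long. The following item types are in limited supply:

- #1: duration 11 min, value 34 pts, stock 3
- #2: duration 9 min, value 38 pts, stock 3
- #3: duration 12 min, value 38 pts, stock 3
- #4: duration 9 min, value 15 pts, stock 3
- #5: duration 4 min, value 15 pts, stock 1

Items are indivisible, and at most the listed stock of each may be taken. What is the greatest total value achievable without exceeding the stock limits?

Best selections within duration 52 and stock limits:
- 3×#2 + 2×#3: duration 51, value 190
- 1×#1 + 3×#2 + 1×#3: duration 50, value 186
Best: 190 pts.

190 pts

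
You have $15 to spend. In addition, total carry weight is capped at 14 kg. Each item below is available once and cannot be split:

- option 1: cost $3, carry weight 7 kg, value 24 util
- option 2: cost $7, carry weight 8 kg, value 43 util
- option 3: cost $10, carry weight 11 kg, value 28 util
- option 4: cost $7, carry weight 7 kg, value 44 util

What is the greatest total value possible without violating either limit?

Feasible sets respecting both limits:
- option 1+option 4: cost 10, carry weight 14, value 68
- option 4: cost 7, carry weight 7, value 44
- option 2: cost 7, carry weight 8, value 43
Best: 68 util.

68 util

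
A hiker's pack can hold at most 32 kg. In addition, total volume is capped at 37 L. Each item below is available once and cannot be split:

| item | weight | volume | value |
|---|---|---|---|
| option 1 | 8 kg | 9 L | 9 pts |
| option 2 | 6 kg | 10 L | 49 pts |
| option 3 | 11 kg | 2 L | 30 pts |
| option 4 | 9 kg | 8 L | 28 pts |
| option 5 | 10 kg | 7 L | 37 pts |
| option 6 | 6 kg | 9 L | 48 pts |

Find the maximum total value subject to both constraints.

Feasible sets respecting both limits:
- option 2+option 4+option 5+option 6: weight 31, volume 34, value 162
- option 2+option 3+option 4+option 6: weight 32, volume 29, value 155
- option 1+option 2+option 5+option 6: weight 30, volume 35, value 143
Best: 162 pts.

162 pts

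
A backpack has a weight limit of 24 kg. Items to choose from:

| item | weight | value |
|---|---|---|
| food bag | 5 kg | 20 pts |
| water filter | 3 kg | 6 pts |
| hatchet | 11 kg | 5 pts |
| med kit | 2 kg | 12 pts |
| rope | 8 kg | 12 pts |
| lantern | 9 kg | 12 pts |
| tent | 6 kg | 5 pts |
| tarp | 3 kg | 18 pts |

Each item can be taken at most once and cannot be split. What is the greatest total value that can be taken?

68 pts

Check high-value combinations within 24 kg:
- food bag+water filter+med kit+rope+tarp: weight 5+3+2+8+3=21, value 20+6+12+12+18=68
- food bag+water filter+med kit+lantern+tarp: weight 5+3+2+9+3=22, value 20+6+12+12+18=68
- food bag+med kit+rope+tent+tarp: weight 5+2+8+6+3=24, value 20+12+12+5+18=67
Best: 68 pts.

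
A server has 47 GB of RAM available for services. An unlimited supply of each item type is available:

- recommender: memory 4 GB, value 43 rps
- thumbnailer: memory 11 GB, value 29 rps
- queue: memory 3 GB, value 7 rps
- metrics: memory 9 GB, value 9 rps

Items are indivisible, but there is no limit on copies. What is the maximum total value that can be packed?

Best value-per-unit is recommender at 43/4; filling with it alone gives 11×43 = 473.
Optimal mix: 11×recommender + 1×queue → memory 47, value 480.

480 rps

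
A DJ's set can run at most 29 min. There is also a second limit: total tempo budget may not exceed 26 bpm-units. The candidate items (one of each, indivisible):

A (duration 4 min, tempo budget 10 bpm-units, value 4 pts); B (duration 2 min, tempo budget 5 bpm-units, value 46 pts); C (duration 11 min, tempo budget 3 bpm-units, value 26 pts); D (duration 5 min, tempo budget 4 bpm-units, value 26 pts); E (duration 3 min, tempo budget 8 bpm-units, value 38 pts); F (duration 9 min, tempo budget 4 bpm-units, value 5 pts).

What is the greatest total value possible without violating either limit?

Feasible sets respecting both limits:
- B+C+D+E: duration 21, tempo budget 20, value 136
- B+C+E+F: duration 25, tempo budget 20, value 115
- B+D+E+F: duration 19, tempo budget 21, value 115
- A+B+C+E: duration 20, tempo budget 26, value 114
Best: 136 pts.

136 pts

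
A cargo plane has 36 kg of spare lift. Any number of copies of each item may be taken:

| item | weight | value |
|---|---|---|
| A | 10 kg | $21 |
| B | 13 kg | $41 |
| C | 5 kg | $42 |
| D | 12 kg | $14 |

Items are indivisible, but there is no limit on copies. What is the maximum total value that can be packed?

Best value-per-unit is C at 42/5, and filling with it alone uses weight 7×5=35. No mix of the others beats 7×42 = 294.

$294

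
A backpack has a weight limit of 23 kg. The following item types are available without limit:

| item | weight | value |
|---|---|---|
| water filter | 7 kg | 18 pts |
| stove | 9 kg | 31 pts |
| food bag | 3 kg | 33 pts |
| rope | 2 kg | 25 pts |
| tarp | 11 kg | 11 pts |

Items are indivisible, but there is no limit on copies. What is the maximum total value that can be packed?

Best value-per-unit is rope at 25/2; filling with it alone gives 11×25 = 275.
Optimal mix: 1×food bag + 10×rope → weight 23, value 283.

283 pts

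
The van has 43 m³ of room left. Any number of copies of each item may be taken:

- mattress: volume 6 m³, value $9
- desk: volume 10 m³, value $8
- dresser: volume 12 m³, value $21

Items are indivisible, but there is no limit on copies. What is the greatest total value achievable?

$72

Best value-per-unit is dresser at 21/12; filling with it alone gives 3×21 = 63.
Optimal mix: 1×mattress + 3×dresser → volume 42, value 72.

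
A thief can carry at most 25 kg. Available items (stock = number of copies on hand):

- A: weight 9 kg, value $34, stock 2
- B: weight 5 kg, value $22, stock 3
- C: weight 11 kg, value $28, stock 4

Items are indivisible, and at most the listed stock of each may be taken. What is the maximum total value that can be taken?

$100

Best selections within weight 25 and stock limits:
- 1×A + 3×B: weight 24, value 100
- 2×A + 1×B: weight 23, value 90
- 1×A + 1×B + 1×C: weight 25, value 84
Best: $100.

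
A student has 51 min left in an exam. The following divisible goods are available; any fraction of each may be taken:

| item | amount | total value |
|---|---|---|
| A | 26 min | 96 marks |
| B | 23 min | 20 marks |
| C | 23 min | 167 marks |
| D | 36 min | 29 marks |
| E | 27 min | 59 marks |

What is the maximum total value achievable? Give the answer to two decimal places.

Take in order of value per unit:
- C (167/23 per unit): all 23 → value 167, running total 167.00
- A (96/26 per unit): all 26 → value 96, running total 263.00
- E (59/27 per unit): 2 of 27 → value 2×59/27 = 4.3704, running total 267.37
Total 267.37.

267.37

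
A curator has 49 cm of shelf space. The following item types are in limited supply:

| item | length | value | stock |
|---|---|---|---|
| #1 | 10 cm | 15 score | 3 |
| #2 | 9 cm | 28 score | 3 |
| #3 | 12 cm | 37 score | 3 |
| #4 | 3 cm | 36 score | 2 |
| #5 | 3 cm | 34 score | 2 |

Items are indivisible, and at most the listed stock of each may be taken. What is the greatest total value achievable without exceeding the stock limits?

251 score

Best selections within length 49 and stock limits:
- 3×#3 + 2×#4 + 2×#5: length 48, value 251
- 1×#2 + 2×#3 + 2×#4 + 2×#5: length 45, value 242
Best: 251 score.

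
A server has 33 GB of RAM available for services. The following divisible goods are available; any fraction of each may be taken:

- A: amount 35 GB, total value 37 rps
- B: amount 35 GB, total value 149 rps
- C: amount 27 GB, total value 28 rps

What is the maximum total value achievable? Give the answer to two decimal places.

Take in order of value per unit:
- B (149/35 per unit): 33 of 35 → value 33×149/35 = 140.4857, running total 140.49
Total 140.49.

140.49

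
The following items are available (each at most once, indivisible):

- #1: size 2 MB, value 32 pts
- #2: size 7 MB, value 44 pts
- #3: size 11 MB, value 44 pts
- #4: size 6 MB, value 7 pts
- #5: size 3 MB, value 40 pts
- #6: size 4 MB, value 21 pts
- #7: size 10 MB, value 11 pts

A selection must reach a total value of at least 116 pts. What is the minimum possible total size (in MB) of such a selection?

Subsets with value ≥ 116, sorted by total size:
- #1+#2+#5: size 12, value 116
- #1+#2+#5+#6: size 16, value 137
Minimum size: 12 MB.

12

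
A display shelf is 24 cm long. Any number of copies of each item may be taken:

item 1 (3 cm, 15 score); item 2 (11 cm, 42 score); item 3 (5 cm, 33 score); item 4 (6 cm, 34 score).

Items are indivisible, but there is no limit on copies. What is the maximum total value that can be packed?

148 score

Best value-per-unit is item 3 at 33/5; filling with it alone gives 4×33 = 132.
Optimal mix: 1×item 1 + 3×item 3 + 1×item 4 → length 24, value 148.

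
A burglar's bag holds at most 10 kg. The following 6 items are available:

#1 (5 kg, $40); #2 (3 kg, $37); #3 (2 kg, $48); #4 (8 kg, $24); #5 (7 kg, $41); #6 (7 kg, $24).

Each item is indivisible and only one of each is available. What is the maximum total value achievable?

$125

Check high-value combinations within 10 kg:
- #1+#2+#3: weight 5+3+2=10, value 40+37+48=125
- #3+#5: weight 2+7=9, value 48+41=89
- #1+#3: weight 5+2=7, value 40+48=88
Best: $125.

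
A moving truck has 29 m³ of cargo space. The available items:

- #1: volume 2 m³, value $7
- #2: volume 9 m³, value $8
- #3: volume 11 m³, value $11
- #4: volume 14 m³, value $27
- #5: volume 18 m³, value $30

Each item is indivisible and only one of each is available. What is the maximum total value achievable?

$45

Check high-value combinations within 29 m³:
- #1+#3+#4: volume 2+11+14=27, value 7+11+27=45
- #1+#2+#5: volume 2+9+18=29, value 7+8+30=45
- #1+#2+#4: volume 2+9+14=25, value 7+8+27=42
- #3+#5: volume 11+18=29, value 11+30=41
- #3+#4: volume 11+14=25, value 11+27=38
Best: $45.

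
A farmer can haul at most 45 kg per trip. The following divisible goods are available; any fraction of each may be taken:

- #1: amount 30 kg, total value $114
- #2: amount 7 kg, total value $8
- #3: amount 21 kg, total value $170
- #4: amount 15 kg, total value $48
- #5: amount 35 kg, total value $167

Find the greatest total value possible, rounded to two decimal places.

Take in order of value per unit:
- #3 (170/21 per unit): all 21 → value 170, running total 170.00
- #5 (167/35 per unit): 24 of 35 → value 24×167/35 = 114.5143, running total 284.51
Total 284.51.

284.51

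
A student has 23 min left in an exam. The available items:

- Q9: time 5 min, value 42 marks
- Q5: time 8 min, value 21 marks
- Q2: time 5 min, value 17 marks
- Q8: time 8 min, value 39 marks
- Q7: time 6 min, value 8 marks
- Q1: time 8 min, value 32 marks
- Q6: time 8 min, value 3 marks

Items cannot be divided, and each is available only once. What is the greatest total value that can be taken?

Check high-value combinations within 23 min:
- Q9+Q8+Q1: time 5+8+8=21, value 42+39+32=113
- Q9+Q5+Q8: time 5+8+8=21, value 42+21+39=102
- Q9+Q2+Q8: time 5+5+8=18, value 42+17+39=98
Best: 113 marks.

113 marks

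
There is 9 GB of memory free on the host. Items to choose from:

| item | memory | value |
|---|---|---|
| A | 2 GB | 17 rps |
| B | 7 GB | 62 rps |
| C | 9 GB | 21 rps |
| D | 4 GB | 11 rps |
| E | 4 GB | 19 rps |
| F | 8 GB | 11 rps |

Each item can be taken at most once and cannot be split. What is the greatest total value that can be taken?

Check high-value combinations within 9 GB:
- A+B: memory 2+7=9, value 17+62=79
- B: memory 7, value 62
- A+E: memory 2+4=6, value 17+19=36
- D+E: memory 4+4=8, value 11+19=30
- A+D: memory 2+4=6, value 17+11=28
Best: 79 rps.

79 rps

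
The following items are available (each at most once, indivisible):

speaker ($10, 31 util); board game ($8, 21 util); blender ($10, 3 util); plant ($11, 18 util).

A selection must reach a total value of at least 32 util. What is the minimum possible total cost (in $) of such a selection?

Subsets with value ≥ 32, sorted by total cost:
- speaker+board game: cost 18, value 52
- board game+plant: cost 19, value 39
- speaker+blender: cost 20, value 34
- speaker+plant: cost 21, value 49
Minimum cost: 18 $.

18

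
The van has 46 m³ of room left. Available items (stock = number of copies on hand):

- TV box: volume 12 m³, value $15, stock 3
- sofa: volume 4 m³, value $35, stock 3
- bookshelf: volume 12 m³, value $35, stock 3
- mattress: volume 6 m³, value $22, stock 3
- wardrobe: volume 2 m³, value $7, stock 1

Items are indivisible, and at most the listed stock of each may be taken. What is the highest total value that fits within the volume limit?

$213

Top feasible selections:
- 3×sofa + 1×bookshelf + 3×mattress + 1×wardrobe: volume 44, value 213
- 3×sofa + 1×bookshelf + 3×mattress: volume 42, value 206
- 3×sofa + 2×bookshelf + 1×mattress + 1×wardrobe: volume 44, value 204
- 3×sofa + 2×bookshelf + 1×mattress: volume 42, value 197
Best: $213.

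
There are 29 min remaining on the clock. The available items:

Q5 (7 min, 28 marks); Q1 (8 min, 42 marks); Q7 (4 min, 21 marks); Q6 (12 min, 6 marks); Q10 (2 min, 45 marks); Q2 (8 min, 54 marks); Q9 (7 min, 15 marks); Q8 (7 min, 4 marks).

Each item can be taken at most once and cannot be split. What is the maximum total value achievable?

Check high-value combinations within 29 min:
- Q5+Q1+Q7+Q10+Q2: time 7+8+4+2+8=29, value 28+42+21+45+54=190
- Q1+Q7+Q10+Q2+Q9: time 8+4+2+8+7=29, value 42+21+45+54+15=177
- Q5+Q1+Q10+Q2: time 7+8+2+8=25, value 28+42+45+54=169
- Q1+Q7+Q10+Q2+Q8: time 8+4+2+8+7=29, value 42+21+45+54+4=166
Best: 190 marks.

190 marks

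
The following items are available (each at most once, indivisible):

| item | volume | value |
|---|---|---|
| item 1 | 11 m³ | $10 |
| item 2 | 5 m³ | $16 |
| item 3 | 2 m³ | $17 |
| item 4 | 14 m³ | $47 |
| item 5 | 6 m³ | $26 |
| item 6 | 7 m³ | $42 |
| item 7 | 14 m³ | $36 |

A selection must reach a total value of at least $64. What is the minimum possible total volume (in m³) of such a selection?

13

Subsets with value ≥ 64, sorted by total volume:
- item 5+item 6: volume 13, value 68
- item 2+item 3+item 6: volume 14, value 75
Minimum volume: 13 m³.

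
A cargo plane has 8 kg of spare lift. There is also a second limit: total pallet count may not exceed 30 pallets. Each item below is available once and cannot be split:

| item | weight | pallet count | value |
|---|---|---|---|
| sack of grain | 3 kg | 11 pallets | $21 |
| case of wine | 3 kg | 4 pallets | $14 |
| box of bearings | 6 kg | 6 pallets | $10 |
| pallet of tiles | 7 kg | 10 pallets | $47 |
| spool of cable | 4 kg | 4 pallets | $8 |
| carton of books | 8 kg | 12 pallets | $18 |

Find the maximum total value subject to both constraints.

Feasible sets respecting both limits:
- pallet of tiles: weight 7, pallet count 10, value 47
- sack of grain+case of wine: weight 6, pallet count 15, value 35
- sack of grain+spool of cable: weight 7, pallet count 15, value 29
- case of wine+spool of cable: weight 7, pallet count 8, value 22
Best: $47.

$47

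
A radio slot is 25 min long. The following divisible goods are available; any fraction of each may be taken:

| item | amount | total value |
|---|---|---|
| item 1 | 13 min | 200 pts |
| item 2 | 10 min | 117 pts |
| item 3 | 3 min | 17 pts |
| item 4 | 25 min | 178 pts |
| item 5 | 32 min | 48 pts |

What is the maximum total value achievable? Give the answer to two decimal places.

331.24

Take in order of value per unit:
- item 1 (200/13 per unit): all 13 → value 200, running total 200.00
- item 2 (117/10 per unit): all 10 → value 117, running total 317.00
- item 4 (178/25 per unit): 2 of 25 → value 2×178/25 = 14.2400, running total 331.24
Total 331.24.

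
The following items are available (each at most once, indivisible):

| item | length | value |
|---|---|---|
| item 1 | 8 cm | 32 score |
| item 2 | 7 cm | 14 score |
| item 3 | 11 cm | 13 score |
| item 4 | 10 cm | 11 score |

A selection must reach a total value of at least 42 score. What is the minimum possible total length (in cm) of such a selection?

Subsets with value ≥ 42, sorted by total length:
- item 1+item 2: length 15, value 46
- item 1+item 4: length 18, value 43
- item 1+item 3: length 19, value 45
- item 1+item 2+item 4: length 25, value 57
Minimum length: 15 cm.

15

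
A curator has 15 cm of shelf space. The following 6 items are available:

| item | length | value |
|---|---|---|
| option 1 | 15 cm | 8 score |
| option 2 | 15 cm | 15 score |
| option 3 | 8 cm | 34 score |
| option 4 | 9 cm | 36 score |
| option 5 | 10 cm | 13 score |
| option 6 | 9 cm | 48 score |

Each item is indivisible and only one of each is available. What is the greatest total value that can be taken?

Check high-value combinations within 15 cm:
- option 6: length 9, value 48
- option 4: length 9, value 36
- option 3: length 8, value 34
- option 2: length 15, value 15
Best: 48 score.

48 score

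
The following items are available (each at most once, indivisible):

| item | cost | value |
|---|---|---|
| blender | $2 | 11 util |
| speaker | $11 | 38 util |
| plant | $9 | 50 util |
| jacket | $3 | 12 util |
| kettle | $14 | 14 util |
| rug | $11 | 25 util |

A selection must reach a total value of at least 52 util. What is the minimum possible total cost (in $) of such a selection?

11

Subsets with value ≥ 52, sorted by total cost:
- blender+plant: cost 11, value 61
- plant+jacket: cost 12, value 62
- blender+plant+jacket: cost 14, value 73
Minimum cost: 11 $.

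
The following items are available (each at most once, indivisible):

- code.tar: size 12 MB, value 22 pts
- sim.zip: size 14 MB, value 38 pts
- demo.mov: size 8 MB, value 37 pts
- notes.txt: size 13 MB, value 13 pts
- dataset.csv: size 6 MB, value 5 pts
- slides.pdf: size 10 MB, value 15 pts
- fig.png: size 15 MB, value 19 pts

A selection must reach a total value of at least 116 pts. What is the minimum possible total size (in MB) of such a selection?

49

Subsets with value ≥ 116, sorted by total size:
- code.tar+sim.zip+demo.mov+fig.png: size 49, value 116
- code.tar+sim.zip+demo.mov+dataset.csv+slides.pdf: size 50, value 117
- code.tar+sim.zip+demo.mov+dataset.csv+fig.png: size 55, value 121
- code.tar+sim.zip+demo.mov+notes.txt+slides.pdf: size 57, value 125
Minimum size: 49 MB.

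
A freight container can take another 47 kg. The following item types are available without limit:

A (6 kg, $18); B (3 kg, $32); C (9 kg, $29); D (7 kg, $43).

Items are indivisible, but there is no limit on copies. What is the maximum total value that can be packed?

Best value-per-unit is B at 32/3, and filling with it alone uses weight 15×3=45. No mix of the others beats 15×32 = 480.

$480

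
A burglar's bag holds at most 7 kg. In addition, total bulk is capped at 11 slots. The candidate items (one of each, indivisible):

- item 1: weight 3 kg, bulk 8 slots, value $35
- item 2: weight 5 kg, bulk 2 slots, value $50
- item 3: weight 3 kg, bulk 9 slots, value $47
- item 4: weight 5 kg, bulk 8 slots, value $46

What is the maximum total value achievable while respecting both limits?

$50

Feasible sets respecting both limits:
- item 2: weight 5, bulk 2, value 50
- item 3: weight 3, bulk 9, value 47
- item 4: weight 5, bulk 8, value 46
Best: $50.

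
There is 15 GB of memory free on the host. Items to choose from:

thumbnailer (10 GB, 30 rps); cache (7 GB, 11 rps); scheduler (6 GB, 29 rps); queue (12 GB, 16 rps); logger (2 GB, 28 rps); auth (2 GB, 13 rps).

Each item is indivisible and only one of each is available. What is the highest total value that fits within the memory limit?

Check high-value combinations within 15 GB:
- thumbnailer+logger+auth: memory 10+2+2=14, value 30+28+13=71
- scheduler+logger+auth: memory 6+2+2=10, value 29+28+13=70
- cache+scheduler+logger: memory 7+6+2=15, value 11+29+28=68
Best: 71 rps.

71 rps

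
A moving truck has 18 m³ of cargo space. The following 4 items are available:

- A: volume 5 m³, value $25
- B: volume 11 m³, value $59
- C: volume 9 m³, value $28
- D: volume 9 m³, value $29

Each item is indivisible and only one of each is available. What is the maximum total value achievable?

$84

Check high-value combinations within 18 m³:
- A+B: volume 5+11=16, value 25+59=84
- B: volume 11, value 59
- C+D: volume 9+9=18, value 28+29=57
Best: $84.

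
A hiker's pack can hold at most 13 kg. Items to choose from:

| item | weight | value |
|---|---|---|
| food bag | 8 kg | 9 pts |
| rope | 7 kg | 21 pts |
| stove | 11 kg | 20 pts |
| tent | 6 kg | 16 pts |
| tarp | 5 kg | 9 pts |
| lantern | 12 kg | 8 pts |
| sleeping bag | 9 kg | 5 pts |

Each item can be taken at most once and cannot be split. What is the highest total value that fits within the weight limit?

Check high-value combinations within 13 kg:
- rope+tent: weight 7+6=13, value 21+16=37
- rope+tarp: weight 7+5=12, value 21+9=30
- tent+tarp: weight 6+5=11, value 16+9=25
Best: 37 pts.

37 pts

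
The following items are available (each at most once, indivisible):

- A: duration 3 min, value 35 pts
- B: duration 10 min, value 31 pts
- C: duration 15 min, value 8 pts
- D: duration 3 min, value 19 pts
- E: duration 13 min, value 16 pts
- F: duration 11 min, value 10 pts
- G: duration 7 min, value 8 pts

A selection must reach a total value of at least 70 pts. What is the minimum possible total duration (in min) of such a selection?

Subsets with value ≥ 70, sorted by total duration:
- A+B+D: duration 16, value 85
- A+D+E: duration 19, value 70
Minimum duration: 16 min.

16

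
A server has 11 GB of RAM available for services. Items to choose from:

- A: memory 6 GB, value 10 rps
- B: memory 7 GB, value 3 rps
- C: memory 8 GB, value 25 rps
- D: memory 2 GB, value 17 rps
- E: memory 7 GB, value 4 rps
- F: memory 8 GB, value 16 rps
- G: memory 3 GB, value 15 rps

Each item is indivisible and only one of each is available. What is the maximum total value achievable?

Check high-value combinations within 11 GB:
- C+D: memory 8+2=10, value 25+17=42
- A+D+G: memory 6+2+3=11, value 10+17+15=42
- C+G: memory 8+3=11, value 25+15=40
- D+F: memory 2+8=10, value 17+16=33
Best: 42 rps.

42 rps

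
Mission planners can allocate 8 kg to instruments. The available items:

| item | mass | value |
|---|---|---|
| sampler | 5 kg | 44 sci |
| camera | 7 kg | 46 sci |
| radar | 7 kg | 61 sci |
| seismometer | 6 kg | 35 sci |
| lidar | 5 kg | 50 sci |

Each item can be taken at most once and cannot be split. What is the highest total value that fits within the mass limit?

61 sci

Check high-value combinations within 8 kg:
- radar: mass 7, value 61
- lidar: mass 5, value 50
- camera: mass 7, value 46
- sampler: mass 5, value 44
- seismometer: mass 6, value 35
Best: 61 sci.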